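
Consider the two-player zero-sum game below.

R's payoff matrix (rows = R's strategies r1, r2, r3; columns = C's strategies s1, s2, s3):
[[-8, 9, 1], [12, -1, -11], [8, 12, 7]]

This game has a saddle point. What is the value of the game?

Row minima: -8, -11, 7 → R's maximin is 7.
Column maxima: 12, 12, 7 → C's minimax is 7.
They coincide at (r3, s3), so the value is 7.

7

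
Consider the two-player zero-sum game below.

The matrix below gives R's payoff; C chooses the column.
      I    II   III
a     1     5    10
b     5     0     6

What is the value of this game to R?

25/9

Column III is strictly dominated by II for C (it gives R more in every row).
The remaining 2×2 game on (a, b) × (I, II) has no saddle point. Let R play a with probability p; indifference gives p + 5(1−p) = 5p, so p = 5/9.
Similarly C's optimal q on I is 5/9, and the value is 1·(5/9) + (5)·(4/9) = 25/9.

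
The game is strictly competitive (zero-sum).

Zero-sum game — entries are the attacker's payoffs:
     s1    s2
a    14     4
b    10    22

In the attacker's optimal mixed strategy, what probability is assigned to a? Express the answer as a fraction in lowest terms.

Row minima are 4 and 10, so the attacker's maximin is 10; column maxima are 14 and 22, so the defender's minimax is 14. These differ, so the equilibrium is in mixed strategies.
Let the attacker play a with probability p. The defender is indifferent when 14p + 10(1−p) = 4p + 22(1−p), giving p = 6/11.

6/11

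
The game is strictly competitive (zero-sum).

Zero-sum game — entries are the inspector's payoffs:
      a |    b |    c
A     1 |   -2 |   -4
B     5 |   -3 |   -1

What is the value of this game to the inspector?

Column a is strictly dominated by c for the inspectee (it gives the inspector more in every row).
The remaining 2×2 game on (A, B) × (b, c) has no saddle point. Let the inspector play A with probability p; indifference gives −2p − 3(1−p) = −4p − (1−p), so p = 1/2.
Similarly the inspectee's optimal q on b is 3/4, and the value is -2·(3/4) + (-4)·(1/4) = -5/2.

-5/2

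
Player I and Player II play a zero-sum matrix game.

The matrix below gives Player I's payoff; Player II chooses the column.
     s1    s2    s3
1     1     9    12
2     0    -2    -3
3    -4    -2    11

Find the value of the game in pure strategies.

1

Row minima: 1, -3, -4 → Player I's maximin is 1.
Column maxima: 1, 9, 12 → Player II's minimax is 1.
They coincide at (1, s1), so the value is 1.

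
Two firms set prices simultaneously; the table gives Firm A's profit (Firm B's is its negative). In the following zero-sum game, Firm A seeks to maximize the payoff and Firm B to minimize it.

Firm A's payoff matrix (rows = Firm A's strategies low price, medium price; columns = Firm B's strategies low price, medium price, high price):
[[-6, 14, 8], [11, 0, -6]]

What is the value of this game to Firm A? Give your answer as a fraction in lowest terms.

Column medium price is strictly dominated by high price for Firm B (it gives Firm A more in every row).
The remaining 2×2 game on (low price, medium price) × (low price, high price) has no saddle point. Let Firm A play low price with probability p; indifference gives −6p + 11(1−p) = 8p − 6(1−p), so p = 17/31.
Similarly Firm B's optimal q on low price is 14/31, and the value is -6·(14/31) + (8)·(17/31) = 52/31.

52/31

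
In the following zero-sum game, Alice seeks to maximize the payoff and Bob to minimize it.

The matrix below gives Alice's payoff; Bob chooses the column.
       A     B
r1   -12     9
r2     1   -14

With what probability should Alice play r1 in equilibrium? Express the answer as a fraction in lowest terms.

5/12

Row minima are -12 and -14, so Alice's maximin is -12; column maxima are 1 and 9, so Bob's minimax is 1. These differ, so the equilibrium is in mixed strategies.
Let Alice play r1 with probability p. Bob is indifferent when −12p + (1−p) = 9p − 14(1−p), giving p = 5/12.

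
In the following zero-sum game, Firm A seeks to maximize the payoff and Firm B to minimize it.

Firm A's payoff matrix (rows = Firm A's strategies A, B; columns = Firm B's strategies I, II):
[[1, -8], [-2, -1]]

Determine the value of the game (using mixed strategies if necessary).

-17/10

Row minima are -8 and -2, so Firm A's maximin is -2; column maxima are 1 and -1, so Firm B's minimax is -1. These differ, so the equilibrium is in mixed strategies.
Let Firm A play A with probability p. Firm B is indifferent when p − 2(1−p) = −8p − (1−p), giving p = 1/10.
Let Firm B play I with probability q. Firm A is indifferent when q − 8(1−q) = −2q − (1−q), giving q = 7/10.
The value is 1·(7/10) + (-8)·(3/10) = -17/10.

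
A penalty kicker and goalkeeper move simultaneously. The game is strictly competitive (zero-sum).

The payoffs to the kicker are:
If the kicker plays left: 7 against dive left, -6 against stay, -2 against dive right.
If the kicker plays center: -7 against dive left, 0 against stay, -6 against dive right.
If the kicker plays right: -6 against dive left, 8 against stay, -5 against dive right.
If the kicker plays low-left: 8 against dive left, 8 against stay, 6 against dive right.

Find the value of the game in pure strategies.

Row minima: -6, -7, -6, 6 → the kicker's maximin is 6.
Column maxima: 8, 8, 6 → the goalkeeper's minimax is 6.
They coincide at (low-left, dive right), so the value is 6.

6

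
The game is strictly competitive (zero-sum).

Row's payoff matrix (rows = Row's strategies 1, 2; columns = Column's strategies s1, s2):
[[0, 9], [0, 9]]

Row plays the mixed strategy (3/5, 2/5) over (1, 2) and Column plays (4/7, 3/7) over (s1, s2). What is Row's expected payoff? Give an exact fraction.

27/7

Against (4/7, 3/7), each row's expected payoff is 1: 27/7; 2: 27/7.
Taking the (3/5, 2/5)-weighted average: (3/5)·(27/7) + (2/5)·(27/7) = 27/7.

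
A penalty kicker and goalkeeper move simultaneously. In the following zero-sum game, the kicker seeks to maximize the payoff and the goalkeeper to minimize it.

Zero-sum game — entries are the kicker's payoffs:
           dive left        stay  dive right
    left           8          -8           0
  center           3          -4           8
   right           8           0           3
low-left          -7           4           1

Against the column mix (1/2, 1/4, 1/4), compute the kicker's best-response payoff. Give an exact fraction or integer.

left: (8)·(1/2) + (-8)·(1/4) + (0)·(1/4) = 2.
center: (3)·(1/2) + (-4)·(1/4) + (8)·(1/4) = 5/2.
right: (8)·(1/2) + (0)·(1/4) + (3)·(1/4) = 19/4.
low-left: (-7)·(1/2) + (4)·(1/4) + (1)·(1/4) = -9/4.
The best pure response is right with expected payoff 19/4.

19/4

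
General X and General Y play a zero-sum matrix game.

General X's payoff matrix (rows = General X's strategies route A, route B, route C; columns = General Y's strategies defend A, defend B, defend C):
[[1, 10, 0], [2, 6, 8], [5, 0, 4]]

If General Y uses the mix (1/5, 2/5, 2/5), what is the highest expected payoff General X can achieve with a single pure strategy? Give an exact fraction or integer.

route A: (1)·(1/5) + (10)·(2/5) + (0)·(2/5) = 21/5.
route B: (2)·(1/5) + (6)·(2/5) + (8)·(2/5) = 6.
route C: (5)·(1/5) + (0)·(2/5) + (4)·(2/5) = 13/5.
The best pure response is route B with expected payoff 6.

6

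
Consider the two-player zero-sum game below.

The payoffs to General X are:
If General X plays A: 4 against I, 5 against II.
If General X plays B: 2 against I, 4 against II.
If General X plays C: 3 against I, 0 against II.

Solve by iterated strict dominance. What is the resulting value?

Row B is strictly dominated by row A (4>2, 5>4); eliminate B.
Row C is strictly dominated by row A (4>3, 5>0); eliminate C.
Column II is strictly dominated by I for General Y (4<5); eliminate II.
Only (A, I) remains, with payoff 4.

4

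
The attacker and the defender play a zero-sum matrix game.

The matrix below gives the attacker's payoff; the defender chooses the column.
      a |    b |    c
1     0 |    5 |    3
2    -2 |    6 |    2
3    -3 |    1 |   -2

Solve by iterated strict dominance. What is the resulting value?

0

Row 3 is strictly dominated by row 1 (0>-3, 5>1, 3>-2); eliminate 3.
Column b is strictly dominated by a for the defender (0<5, -2<6); eliminate b.
Column c is strictly dominated by a for the defender (0<3, -2<2); eliminate c.
Row 2 is strictly dominated by row 1 (0>-2); eliminate 2.
Only (1, a) remains, with payoff 0.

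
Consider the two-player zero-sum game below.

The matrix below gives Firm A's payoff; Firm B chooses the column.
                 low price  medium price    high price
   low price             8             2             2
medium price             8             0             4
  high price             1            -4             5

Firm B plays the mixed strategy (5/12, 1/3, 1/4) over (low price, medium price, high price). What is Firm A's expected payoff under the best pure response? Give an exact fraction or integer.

low price: (8)·(5/12) + (2)·(1/3) + (2)·(1/4) = 9/2.
medium price: (8)·(5/12) + (0)·(1/3) + (4)·(1/4) = 13/3.
high price: (1)·(5/12) + (-4)·(1/3) + (5)·(1/4) = 1/3.
The best pure response is low price with expected payoff 9/2.

9/2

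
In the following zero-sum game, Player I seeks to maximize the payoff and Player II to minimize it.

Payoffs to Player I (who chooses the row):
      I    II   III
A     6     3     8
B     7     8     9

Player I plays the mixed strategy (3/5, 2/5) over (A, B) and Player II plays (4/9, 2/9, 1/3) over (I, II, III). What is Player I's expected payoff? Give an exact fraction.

Against (4/9, 2/9, 1/3), each row's expected payoff is A: 6; B: 71/9.
Taking the (3/5, 2/5)-weighted average: (3/5)·(6) + (2/5)·(71/9) = 304/45.

304/45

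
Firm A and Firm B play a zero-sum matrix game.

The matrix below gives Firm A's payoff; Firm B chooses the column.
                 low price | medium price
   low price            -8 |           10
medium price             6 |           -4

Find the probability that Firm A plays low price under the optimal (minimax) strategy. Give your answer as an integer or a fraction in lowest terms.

Row minima are -8 and -4, so Firm A's maximin is -4; column maxima are 6 and 10, so Firm B's minimax is 6. These differ, so the equilibrium is in mixed strategies.
Let Firm A play low price with probability p. Firm B is indifferent when −8p + 6(1−p) = 10p − 4(1−p), giving p = 5/14.

5/14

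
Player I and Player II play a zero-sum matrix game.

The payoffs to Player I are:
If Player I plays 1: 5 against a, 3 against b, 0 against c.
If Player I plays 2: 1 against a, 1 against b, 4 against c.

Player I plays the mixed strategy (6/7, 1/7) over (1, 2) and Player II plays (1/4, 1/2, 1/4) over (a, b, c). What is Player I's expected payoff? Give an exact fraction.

73/28

Against (1/4, 1/2, 1/4), each row's expected payoff is 1: 11/4; 2: 7/4.
Taking the (6/7, 1/7)-weighted average: (6/7)·(11/4) + (1/7)·(7/4) = 73/28.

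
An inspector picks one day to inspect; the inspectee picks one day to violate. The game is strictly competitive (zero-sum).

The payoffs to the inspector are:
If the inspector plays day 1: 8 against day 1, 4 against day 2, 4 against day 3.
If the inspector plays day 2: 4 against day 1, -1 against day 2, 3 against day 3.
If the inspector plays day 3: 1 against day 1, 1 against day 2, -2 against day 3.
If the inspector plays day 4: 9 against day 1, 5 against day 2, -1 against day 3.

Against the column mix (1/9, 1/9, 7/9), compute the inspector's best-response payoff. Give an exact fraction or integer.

day 1: (8)·(1/9) + (4)·(1/9) + (4)·(7/9) = 40/9.
day 2: (4)·(1/9) + (-1)·(1/9) + (3)·(7/9) = 8/3.
day 3: (1)·(1/9) + (1)·(1/9) + (-2)·(7/9) = -4/3.
day 4: (9)·(1/9) + (5)·(1/9) + (-1)·(7/9) = 7/9.
The best pure response is day 1 with expected payoff 40/9.

40/9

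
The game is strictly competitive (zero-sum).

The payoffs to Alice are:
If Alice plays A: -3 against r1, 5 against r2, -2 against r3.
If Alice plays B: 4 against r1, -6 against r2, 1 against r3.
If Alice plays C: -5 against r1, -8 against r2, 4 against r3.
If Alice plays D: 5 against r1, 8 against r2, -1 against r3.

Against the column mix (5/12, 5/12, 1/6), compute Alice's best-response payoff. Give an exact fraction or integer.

A: (-3)·(5/12) + (5)·(5/12) + (-2)·(1/6) = 1/2.
B: (4)·(5/12) + (-6)·(5/12) + (1)·(1/6) = -2/3.
C: (-5)·(5/12) + (-8)·(5/12) + (4)·(1/6) = -19/4.
D: (5)·(5/12) + (8)·(5/12) + (-1)·(1/6) = 21/4.
The best pure response is D with expected payoff 21/4.

21/4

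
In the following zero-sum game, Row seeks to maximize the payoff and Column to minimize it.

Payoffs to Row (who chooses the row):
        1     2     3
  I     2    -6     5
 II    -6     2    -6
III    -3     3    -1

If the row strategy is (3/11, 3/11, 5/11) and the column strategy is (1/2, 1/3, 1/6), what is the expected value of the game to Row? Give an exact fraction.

Against (1/2, 1/3, 1/6), each row's expected payoff is I: -1/6; II: -10/3; III: -2/3.
Taking the (3/11, 3/11, 5/11)-weighted average: (3/11)·(-1/6) + (3/11)·(-10/3) + (5/11)·(-2/3) = -83/66.

-83/66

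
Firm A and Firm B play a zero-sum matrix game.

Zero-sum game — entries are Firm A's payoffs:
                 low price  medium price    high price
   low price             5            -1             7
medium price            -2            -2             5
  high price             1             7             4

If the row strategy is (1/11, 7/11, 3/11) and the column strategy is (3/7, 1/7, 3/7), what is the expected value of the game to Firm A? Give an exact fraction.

Against (3/7, 1/7, 3/7), each row's expected payoff is low price: 5; medium price: 1; high price: 22/7.
Taking the (1/11, 7/11, 3/11)-weighted average: (1/11)·(5) + (7/11)·(1) + (3/11)·(22/7) = 150/77.

150/77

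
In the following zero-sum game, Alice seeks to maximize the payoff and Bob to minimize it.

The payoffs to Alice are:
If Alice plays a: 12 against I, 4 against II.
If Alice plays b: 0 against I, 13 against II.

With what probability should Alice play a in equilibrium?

13/21

Row minima are 4 and 0, so Alice's maximin is 4; column maxima are 12 and 13, so Bob's minimax is 12. These differ, so the equilibrium is in mixed strategies.
Let Alice play a with probability p. Bob is indifferent when 12p = 4p + 13(1−p), giving p = 13/21.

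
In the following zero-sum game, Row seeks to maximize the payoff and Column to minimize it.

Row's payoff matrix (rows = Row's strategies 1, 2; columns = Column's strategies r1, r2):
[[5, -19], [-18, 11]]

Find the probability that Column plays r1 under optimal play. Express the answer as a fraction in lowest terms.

30/53

Row minima are -19 and -18, so Row's maximin is -18; column maxima are 5 and 11, so Column's minimax is 5. These differ, so the equilibrium is in mixed strategies.
Let Column play r1 with probability q. Row is indifferent when 5q − 19(1−q) = −18q + 11(1−q), giving q = 30/53.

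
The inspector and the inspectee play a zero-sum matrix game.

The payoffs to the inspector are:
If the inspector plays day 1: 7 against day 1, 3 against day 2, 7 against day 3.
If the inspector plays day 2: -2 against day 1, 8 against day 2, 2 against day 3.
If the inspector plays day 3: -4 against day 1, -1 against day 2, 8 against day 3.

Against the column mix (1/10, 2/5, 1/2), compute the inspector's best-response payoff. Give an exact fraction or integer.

day 1: (7)·(1/10) + (3)·(2/5) + (7)·(1/2) = 27/5.
day 2: (-2)·(1/10) + (8)·(2/5) + (2)·(1/2) = 4.
day 3: (-4)·(1/10) + (-1)·(2/5) + (8)·(1/2) = 16/5.
The best pure response is day 1 with expected payoff 27/5.

27/5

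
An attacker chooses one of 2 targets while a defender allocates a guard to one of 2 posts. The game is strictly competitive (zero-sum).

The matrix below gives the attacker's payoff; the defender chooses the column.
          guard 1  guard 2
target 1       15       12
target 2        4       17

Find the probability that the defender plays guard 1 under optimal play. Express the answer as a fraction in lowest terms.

5/16

Row minima are 12 and 4, so the attacker's maximin is 12; column maxima are 15 and 17, so the defender's minimax is 15. These differ, so the equilibrium is in mixed strategies.
Let the defender play guard 1 with probability q. The attacker is indifferent when 15q + 12(1−q) = 4q + 17(1−q), giving q = 5/16.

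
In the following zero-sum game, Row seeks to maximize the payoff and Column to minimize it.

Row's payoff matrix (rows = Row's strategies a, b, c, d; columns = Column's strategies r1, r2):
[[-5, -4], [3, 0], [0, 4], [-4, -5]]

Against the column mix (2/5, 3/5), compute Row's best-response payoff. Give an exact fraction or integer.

a: (-5)·(2/5) + (-4)·(3/5) = -22/5.
b: (3)·(2/5) + (0)·(3/5) = 6/5.
c: (0)·(2/5) + (4)·(3/5) = 12/5.
d: (-4)·(2/5) + (-5)·(3/5) = -23/5.
The best pure response is c with expected payoff 12/5.

12/5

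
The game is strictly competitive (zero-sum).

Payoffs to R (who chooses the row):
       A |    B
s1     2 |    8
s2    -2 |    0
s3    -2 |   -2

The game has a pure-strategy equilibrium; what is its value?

2

Row minima: 2, -2, -2 → R's maximin is 2.
Column maxima: 2, 8 → C's minimax is 2.
They coincide at (s1, A), so the value is 2.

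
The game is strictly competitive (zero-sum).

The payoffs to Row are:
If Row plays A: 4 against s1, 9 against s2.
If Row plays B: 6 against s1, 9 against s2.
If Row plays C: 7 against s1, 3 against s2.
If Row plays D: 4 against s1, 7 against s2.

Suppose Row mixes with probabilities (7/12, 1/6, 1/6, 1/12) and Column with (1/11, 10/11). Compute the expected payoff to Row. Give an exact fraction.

499/66

Against (1/11, 10/11), each row's expected payoff is A: 94/11; B: 96/11; C: 37/11; D: 74/11.
Taking the (7/12, 1/6, 1/6, 1/12)-weighted average: (7/12)·(94/11) + (1/6)·(96/11) + (1/6)·(37/11) + (1/12)·(74/11) = 499/66.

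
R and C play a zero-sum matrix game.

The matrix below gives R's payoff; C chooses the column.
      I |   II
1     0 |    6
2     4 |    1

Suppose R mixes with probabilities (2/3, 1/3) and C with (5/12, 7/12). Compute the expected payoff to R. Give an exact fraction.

37/12

Against (5/12, 7/12), each row's expected payoff is 1: 7/2; 2: 9/4.
Taking the (2/3, 1/3)-weighted average: (2/3)·(7/2) + (1/3)·(9/4) = 37/12.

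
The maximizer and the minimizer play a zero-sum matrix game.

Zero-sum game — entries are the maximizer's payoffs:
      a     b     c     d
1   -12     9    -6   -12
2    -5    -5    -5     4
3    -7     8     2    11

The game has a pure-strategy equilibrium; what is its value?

-5

Row minima: -12, -5, -7 → the maximizer's maximin is -5.
Column maxima: -5, 9, 2, 11 → the minimizer's minimax is -5.
They coincide at (2, a), so the value is -5.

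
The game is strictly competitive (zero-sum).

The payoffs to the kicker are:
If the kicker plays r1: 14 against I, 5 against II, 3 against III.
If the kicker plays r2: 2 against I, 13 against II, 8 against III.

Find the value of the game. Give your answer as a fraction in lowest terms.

106/17

Column II is strictly dominated by III for the goalkeeper (it gives the kicker more in every row).
The remaining 2×2 game on (r1, r2) × (I, III) has no saddle point. Let the kicker play r1 with probability p; indifference gives 14p + 2(1−p) = 3p + 8(1−p), so p = 6/17.
Similarly the goalkeeper's optimal q on I is 5/17, and the value is 14·(5/17) + (3)·(12/17) = 106/17.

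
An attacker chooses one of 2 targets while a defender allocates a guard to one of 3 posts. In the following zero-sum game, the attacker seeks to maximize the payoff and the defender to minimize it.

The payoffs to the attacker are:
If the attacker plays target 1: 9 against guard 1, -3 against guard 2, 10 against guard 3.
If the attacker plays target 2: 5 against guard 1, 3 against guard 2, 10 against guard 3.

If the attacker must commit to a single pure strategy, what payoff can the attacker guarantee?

3

The worst-case payoff for each row is target 1: -3, target 2: 3.
The best of these is 3.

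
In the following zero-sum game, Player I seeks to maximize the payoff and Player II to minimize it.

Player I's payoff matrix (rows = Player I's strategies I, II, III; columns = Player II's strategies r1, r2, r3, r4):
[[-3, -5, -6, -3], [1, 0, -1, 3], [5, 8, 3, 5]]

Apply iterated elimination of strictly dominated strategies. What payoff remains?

3

Row I is strictly dominated by row II (1>-3, 0>-5, -1>-6, 3>-3); eliminate I.
Row II is strictly dominated by row III (5>1, 8>0, 3>-1, 5>3); eliminate II.
Column r2 is strictly dominated by r1 for Player II (5<8); eliminate r2.
Column r1 is strictly dominated by r3 for Player II (3<5); eliminate r1.
Column r4 is strictly dominated by r3 for Player II (3<5); eliminate r4.
Only (III, r3) remains, with payoff 3.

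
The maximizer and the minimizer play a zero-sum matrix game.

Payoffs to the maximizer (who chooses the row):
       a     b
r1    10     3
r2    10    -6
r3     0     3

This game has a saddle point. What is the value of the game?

3

Row minima: 3, -6, 0 → the maximizer's maximin is 3.
Column maxima: 10, 3 → the minimizer's minimax is 3.
They coincide at (r1, b), so the value is 3.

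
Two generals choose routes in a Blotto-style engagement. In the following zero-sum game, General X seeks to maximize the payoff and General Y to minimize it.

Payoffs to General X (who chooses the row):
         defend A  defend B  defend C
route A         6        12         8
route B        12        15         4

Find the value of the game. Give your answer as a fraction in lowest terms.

Column defend B is strictly dominated by defend A for General Y (it gives General X more in every row).
The remaining 2×2 game on (route A, route B) × (defend A, defend C) has no saddle point. Let General X play route A with probability p; indifference gives 6p + 12(1−p) = 8p + 4(1−p), so p = 4/5.
Similarly General Y's optimal q on defend A is 2/5, and the value is 6·(2/5) + (8)·(3/5) = 36/5.

36/5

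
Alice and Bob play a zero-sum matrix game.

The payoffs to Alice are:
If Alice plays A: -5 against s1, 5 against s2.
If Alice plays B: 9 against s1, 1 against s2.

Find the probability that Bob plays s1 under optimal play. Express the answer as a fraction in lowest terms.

Row minima are -5 and 1, so Alice's maximin is 1; column maxima are 9 and 5, so Bob's minimax is 5. These differ, so the equilibrium is in mixed strategies.
Let Bob play s1 with probability q. Alice is indifferent when −5q + 5(1−q) = 9q + (1−q), giving q = 2/9.

2/9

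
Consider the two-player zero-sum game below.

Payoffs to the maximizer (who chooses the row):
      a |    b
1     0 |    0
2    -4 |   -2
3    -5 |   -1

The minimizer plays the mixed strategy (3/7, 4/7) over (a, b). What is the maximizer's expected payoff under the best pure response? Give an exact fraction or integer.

0

1: (0)·(3/7) + (0)·(4/7) = 0.
2: (-4)·(3/7) + (-2)·(4/7) = -20/7.
3: (-5)·(3/7) + (-1)·(4/7) = -19/7.
The best pure response is 1 with expected payoff 0.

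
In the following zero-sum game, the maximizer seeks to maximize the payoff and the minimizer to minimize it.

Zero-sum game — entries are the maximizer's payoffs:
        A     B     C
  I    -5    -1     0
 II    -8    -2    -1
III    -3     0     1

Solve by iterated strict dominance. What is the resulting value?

-3

Row II is strictly dominated by row I (-5>-8, -1>-2, 0>-1); eliminate II.
Column B is strictly dominated by A for the minimizer (-5<-1, -3<0); eliminate B.
Row I is strictly dominated by row III (-3>-5, 1>0); eliminate I.
Column C is strictly dominated by A for the minimizer (-3<1); eliminate C.
Only (III, A) remains, with payoff -3.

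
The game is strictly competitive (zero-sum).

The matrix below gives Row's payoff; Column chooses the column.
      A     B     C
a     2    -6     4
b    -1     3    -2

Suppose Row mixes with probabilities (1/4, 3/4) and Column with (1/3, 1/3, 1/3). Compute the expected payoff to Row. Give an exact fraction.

0

Against (1/3, 1/3, 1/3), each row's expected payoff is a: 0; b: 0.
Taking the (1/4, 3/4)-weighted average: (1/4)·(0) + (3/4)·(0) = 0.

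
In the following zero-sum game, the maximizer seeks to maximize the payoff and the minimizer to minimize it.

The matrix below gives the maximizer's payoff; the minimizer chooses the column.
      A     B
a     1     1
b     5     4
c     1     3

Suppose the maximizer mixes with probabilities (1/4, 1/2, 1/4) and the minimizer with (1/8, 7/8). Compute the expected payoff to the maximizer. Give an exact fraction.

Against (1/8, 7/8), each row's expected payoff is a: 1; b: 33/8; c: 11/4.
Taking the (1/4, 1/2, 1/4)-weighted average: (1/4)·(1) + (1/2)·(33/8) + (1/4)·(11/4) = 3.

3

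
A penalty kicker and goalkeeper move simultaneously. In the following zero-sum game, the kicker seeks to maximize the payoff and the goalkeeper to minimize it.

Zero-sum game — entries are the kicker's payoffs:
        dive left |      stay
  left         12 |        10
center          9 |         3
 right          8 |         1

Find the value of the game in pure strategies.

10

Row minima: 10, 3, 1 → the kicker's maximin is 10.
Column maxima: 12, 10 → the goalkeeper's minimax is 10.
They coincide at (left, stay), so the value is 10.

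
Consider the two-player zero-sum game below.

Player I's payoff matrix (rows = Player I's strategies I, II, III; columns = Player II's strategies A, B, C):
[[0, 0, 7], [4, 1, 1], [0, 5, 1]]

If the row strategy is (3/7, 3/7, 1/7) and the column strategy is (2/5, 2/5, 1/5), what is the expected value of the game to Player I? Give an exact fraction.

Against (2/5, 2/5, 1/5), each row's expected payoff is I: 7/5; II: 11/5; III: 11/5.
Taking the (3/7, 3/7, 1/7)-weighted average: (3/7)·(7/5) + (3/7)·(11/5) + (1/7)·(11/5) = 13/7.

13/7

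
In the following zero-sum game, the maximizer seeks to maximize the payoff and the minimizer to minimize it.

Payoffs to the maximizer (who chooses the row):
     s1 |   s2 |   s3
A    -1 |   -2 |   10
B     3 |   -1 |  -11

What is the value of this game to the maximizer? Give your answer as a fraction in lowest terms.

Column s1 is strictly dominated by s2 for the minimizer (it gives the maximizer more in every row).
The remaining 2×2 game on (A, B) × (s2, s3) has no saddle point. Let the maximizer play A with probability p; indifference gives −2p − (1−p) = 10p − 11(1−p), so p = 5/11.
Similarly the minimizer's optimal q on s2 is 21/22, and the value is -2·(21/22) + (10)·(1/22) = -16/11.

-16/11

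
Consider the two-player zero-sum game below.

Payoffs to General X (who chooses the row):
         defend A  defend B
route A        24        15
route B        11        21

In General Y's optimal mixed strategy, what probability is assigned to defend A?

Row minima are 15 and 11, so General X's maximin is 15; column maxima are 24 and 21, so General Y's minimax is 21. These differ, so the equilibrium is in mixed strategies.
Let General Y play defend A with probability q. General X is indifferent when 24q + 15(1−q) = 11q + 21(1−q), giving q = 6/19.

6/19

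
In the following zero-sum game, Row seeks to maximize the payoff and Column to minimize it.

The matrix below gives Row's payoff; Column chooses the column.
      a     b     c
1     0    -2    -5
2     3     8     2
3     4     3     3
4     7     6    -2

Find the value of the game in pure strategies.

3

Row minima: -5, 2, 3, -2 → Row's maximin is 3.
Column maxima: 7, 8, 3 → Column's minimax is 3.
They coincide at (3, c), so the value is 3.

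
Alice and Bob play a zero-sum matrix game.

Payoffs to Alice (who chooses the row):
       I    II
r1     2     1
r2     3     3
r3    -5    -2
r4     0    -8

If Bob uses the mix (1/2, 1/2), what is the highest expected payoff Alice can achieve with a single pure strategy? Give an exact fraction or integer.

r1: (2)·(1/2) + (1)·(1/2) = 3/2.
r2: (3)·(1/2) + (3)·(1/2) = 3.
r3: (-5)·(1/2) + (-2)·(1/2) = -7/2.
r4: (0)·(1/2) + (-8)·(1/2) = -4.
The best pure response is r2 with expected payoff 3.

3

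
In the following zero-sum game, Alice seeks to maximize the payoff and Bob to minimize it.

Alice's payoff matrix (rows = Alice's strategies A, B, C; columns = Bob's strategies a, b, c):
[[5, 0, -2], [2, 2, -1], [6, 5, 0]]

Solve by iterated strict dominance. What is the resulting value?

0

Column b is strictly dominated by c for Bob (-2<0, -1<2, 0<5); eliminate b.
Column a is strictly dominated by c for Bob (-2<5, -1<2, 0<6); eliminate a.
Row A is strictly dominated by row B (-1>-2); eliminate A.
Row B is strictly dominated by row C (0>-1); eliminate B.
Only (C, c) remains, with payoff 0.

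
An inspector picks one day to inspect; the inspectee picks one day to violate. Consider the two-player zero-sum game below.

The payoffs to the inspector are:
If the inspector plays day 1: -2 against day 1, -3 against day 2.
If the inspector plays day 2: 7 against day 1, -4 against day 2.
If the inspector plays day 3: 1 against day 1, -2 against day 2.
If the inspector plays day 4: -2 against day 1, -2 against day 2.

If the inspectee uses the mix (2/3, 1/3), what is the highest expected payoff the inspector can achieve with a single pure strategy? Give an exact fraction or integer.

10/3

day 1: (-2)·(2/3) + (-3)·(1/3) = -7/3.
day 2: (7)·(2/3) + (-4)·(1/3) = 10/3.
day 3: (1)·(2/3) + (-2)·(1/3) = 0.
day 4: (-2)·(2/3) + (-2)·(1/3) = -2.
The best pure response is day 2 with expected payoff 10/3.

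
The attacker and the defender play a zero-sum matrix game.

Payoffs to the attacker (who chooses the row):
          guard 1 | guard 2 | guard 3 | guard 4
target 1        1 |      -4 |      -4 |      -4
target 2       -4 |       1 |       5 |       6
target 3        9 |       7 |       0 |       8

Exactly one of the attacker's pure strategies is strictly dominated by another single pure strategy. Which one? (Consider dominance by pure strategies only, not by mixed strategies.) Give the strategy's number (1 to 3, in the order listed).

1

Compare target 1 with target 3: 9 > 1, 7 > -4, 0 > -4, 8 > -4.
So target 3 strictly dominates target 1 for the attacker; target 1 is strictly dominated.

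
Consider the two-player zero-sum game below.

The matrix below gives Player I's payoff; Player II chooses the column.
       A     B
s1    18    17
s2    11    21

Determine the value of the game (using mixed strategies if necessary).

191/11

Row minima are 17 and 11, so Player I's maximin is 17; column maxima are 18 and 21, so Player II's minimax is 18. These differ, so the equilibrium is in mixed strategies.
Let Player I play s1 with probability p. Player II is indifferent when 18p + 11(1−p) = 17p + 21(1−p), giving p = 10/11.
Let Player II play A with probability q. Player I is indifferent when 18q + 17(1−q) = 11q + 21(1−q), giving q = 4/11.
The value is 18·(4/11) + (17)·(7/11) = 191/11.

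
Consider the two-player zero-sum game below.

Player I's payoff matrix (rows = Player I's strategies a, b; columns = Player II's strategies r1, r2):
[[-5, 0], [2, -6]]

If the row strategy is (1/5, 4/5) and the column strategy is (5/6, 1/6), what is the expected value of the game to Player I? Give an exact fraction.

-3/10

Against (5/6, 1/6), each row's expected payoff is a: -25/6; b: 2/3.
Taking the (1/5, 4/5)-weighted average: (1/5)·(-25/6) + (4/5)·(2/3) = -3/10.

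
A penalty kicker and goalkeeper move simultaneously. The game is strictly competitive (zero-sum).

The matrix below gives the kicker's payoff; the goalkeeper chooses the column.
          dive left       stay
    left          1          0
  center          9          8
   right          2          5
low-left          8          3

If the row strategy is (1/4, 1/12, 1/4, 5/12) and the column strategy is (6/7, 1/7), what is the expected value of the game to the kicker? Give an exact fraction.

193/42

Against (6/7, 1/7), each row's expected payoff is left: 6/7; center: 62/7; right: 17/7; low-left: 51/7.
Taking the (1/4, 1/12, 1/4, 5/12)-weighted average: (1/4)·(6/7) + (1/12)·(62/7) + (1/4)·(17/7) + (5/12)·(51/7) = 193/42.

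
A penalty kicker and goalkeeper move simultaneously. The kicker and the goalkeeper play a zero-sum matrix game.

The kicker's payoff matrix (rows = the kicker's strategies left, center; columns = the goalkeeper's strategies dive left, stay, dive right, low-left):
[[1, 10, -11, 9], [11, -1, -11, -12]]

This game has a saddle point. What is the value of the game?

Row minima: -11, -12 → the kicker's maximin is -11.
Column maxima: 11, 10, -11, 9 → the goalkeeper's minimax is -11.
They coincide at (left, dive right), so the value is -11.

-11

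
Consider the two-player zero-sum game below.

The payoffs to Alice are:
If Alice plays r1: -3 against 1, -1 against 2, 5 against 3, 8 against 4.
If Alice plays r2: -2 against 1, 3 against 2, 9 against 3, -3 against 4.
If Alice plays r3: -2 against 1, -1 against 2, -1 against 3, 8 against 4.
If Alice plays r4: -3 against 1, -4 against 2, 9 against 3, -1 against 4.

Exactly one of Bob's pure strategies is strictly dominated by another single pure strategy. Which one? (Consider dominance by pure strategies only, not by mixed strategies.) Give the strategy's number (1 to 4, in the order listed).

Bob prefers columns that give Alice less. Compare 3 with 1: -3 < 5, -2 < 9, -2 < -1, -3 < 9.
So 1 strictly dominates 3 for Bob; 3 is strictly dominated.

3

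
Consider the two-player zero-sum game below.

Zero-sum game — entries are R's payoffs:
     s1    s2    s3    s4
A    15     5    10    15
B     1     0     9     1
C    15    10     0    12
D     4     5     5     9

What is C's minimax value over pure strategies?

The worst case (largest entry) in each column is s1: 15, s2: 10, s3: 10, s4: 15.
The best (smallest) of these is 10.

10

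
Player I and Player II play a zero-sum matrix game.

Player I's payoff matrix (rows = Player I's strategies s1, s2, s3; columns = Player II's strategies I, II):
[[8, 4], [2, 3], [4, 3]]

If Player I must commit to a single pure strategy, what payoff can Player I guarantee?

The worst-case payoff for each row is s1: 4, s2: 2, s3: 3.
The best of these is 4.

4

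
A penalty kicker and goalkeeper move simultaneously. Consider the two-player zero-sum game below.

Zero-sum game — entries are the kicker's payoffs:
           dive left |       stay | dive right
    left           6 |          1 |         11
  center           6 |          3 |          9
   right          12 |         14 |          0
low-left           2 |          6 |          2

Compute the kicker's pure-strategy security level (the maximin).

The worst-case payoff for each row is left: 1, center: 3, right: 0, low-left: 2.
The best of these is 3.

3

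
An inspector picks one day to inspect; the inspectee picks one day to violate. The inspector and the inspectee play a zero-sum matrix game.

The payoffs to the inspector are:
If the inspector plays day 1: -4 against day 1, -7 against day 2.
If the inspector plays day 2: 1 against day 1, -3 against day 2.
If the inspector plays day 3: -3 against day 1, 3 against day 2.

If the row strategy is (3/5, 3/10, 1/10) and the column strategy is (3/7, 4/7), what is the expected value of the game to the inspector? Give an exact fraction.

Against (3/7, 4/7), each row's expected payoff is day 1: -40/7; day 2: -9/7; day 3: 3/7.
Taking the (3/5, 3/10, 1/10)-weighted average: (3/5)·(-40/7) + (3/10)·(-9/7) + (1/10)·(3/7) = -132/35.

-132/35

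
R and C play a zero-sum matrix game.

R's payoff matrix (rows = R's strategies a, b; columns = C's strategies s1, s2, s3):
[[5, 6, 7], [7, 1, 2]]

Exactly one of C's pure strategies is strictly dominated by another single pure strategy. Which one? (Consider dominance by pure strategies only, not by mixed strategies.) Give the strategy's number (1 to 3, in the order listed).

3

C prefers columns that give R less. Compare s3 with s2: 6 < 7, 1 < 2.
So s2 strictly dominates s3 for C; s3 is strictly dominated.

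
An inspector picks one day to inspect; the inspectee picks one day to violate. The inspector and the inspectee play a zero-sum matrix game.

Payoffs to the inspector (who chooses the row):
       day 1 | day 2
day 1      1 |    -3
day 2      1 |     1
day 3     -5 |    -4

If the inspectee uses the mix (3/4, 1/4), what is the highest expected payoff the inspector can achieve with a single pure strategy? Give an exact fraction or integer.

1

day 1: (1)·(3/4) + (-3)·(1/4) = 0.
day 2: (1)·(3/4) + (1)·(1/4) = 1.
day 3: (-5)·(3/4) + (-4)·(1/4) = -19/4.
The best pure response is day 2 with expected payoff 1.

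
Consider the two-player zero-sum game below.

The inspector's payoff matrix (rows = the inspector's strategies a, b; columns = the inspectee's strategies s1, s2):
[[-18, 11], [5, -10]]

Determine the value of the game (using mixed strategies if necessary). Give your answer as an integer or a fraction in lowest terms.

Row minima are -18 and -10, so the inspector's maximin is -10; column maxima are 5 and 11, so the inspectee's minimax is 5. These differ, so the equilibrium is in mixed strategies.
Let the inspector play a with probability p. The inspectee is indifferent when −18p + 5(1−p) = 11p − 10(1−p), giving p = 15/44.
Let the inspectee play s1 with probability q. The inspector is indifferent when −18q + 11(1−q) = 5q − 10(1−q), giving q = 21/44.
The value is -18·(21/44) + (11)·(23/44) = -125/44.

-125/44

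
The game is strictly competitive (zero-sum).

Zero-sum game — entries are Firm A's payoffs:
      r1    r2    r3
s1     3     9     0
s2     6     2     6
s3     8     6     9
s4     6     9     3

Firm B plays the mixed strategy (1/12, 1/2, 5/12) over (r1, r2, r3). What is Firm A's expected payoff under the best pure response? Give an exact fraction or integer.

89/12

s1: (3)·(1/12) + (9)·(1/2) + (0)·(5/12) = 19/4.
s2: (6)·(1/12) + (2)·(1/2) + (6)·(5/12) = 4.
s3: (8)·(1/12) + (6)·(1/2) + (9)·(5/12) = 89/12.
s4: (6)·(1/12) + (9)·(1/2) + (3)·(5/12) = 25/4.
The best pure response is s3 with expected payoff 89/12.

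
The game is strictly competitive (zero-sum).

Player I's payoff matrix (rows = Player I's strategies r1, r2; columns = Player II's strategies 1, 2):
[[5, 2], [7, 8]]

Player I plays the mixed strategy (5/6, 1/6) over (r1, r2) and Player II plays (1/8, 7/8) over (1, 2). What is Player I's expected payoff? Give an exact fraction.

Against (1/8, 7/8), each row's expected payoff is r1: 19/8; r2: 63/8.
Taking the (5/6, 1/6)-weighted average: (5/6)·(19/8) + (1/6)·(63/8) = 79/24.

79/24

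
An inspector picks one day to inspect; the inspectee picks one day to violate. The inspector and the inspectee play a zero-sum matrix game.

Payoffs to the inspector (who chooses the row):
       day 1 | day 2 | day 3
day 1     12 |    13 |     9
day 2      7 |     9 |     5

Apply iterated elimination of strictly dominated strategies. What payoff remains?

Row day 2 is strictly dominated by row day 1 (12>7, 13>9, 9>5); eliminate day 2.
Column day 1 is strictly dominated by day 3 for the inspectee (9<12); eliminate day 1.
Column day 2 is strictly dominated by day 3 for the inspectee (9<13); eliminate day 2.
Only (day 1, day 3) remains, with payoff 9.

9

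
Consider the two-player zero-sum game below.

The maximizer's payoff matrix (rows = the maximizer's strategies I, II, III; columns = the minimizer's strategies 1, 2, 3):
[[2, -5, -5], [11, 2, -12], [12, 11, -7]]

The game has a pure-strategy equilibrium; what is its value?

Row minima: -5, -12, -7 → the maximizer's maximin is -5.
Column maxima: 12, 11, -5 → the minimizer's minimax is -5.
They coincide at (I, 3), so the value is -5.

-5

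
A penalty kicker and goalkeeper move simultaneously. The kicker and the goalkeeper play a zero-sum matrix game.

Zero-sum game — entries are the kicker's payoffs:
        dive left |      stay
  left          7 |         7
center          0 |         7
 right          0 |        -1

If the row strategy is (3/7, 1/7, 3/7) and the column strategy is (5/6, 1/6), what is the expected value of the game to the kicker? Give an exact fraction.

65/21

Against (5/6, 1/6), each row's expected payoff is left: 7; center: 7/6; right: -1/6.
Taking the (3/7, 1/7, 3/7)-weighted average: (3/7)·(7) + (1/7)·(7/6) + (3/7)·(-1/6) = 65/21.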